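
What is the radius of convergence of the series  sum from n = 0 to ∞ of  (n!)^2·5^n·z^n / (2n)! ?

The ratio of consecutive coefficients is (n+1)²/[(2n+1)·(2n+2)] · 5 → 5/4.
The series converges when 5/4 · |z| < 1, giving R = 4/5.

R = 4/5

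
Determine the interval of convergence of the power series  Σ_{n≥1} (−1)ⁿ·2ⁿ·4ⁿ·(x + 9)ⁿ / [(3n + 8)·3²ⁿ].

Apply the ratio test: |a_{n+1}| / |a_n| = [(3n + 8)/(3(n+1) + 8)] · 2·4/9, which tends to 8/9 as n → ∞.
Thus R = 1/(8/9) = 9/8.
Endpoint x = -63/8: an alternating series whose terms decrease to 0 in absolute value, so it converges by the Leibniz criterion.
At x = -81/8: the terms behave like c/n; limit comparison with the harmonic series gives divergence.

(-81/8, -63/8]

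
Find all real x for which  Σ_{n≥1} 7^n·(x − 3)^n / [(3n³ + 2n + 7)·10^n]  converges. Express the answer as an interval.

[11/7, 31/7]

The ratio of consecutive coefficients is [(3n³ + 2n + 7)/(3(n+1)³ + 2(n+1) + 7)] · 7/10 → 7/10.
Convergence for |x − 3| · 7/10 < 1, i.e. |x − 3| < 10/7. So R = 10/7.
At x = 31/7: the series is dominated by a constant times Σ 1/n³, which converges (p = 3 > 1).
When x = 11/7, the series is dominated by a constant times Σ 1/n³, which converges (p = 3 > 1).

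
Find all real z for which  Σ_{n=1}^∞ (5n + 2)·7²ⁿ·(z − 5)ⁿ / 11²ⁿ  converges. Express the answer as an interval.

(124/49, 366/49)

By the ratio test, |a_{n+1}/a_n| = [(5(n+1) + 2)/(5n + 2)] · 49/121 → 49/121.
Thus R = 1/(49/121) = 121/49.
At z = 366/49: the terms have absolute value of order n, which does not tend to 0, so the series diverges by the divergence test.
When z = 124/49, the n-th term does not approach 0; divergence by the term test.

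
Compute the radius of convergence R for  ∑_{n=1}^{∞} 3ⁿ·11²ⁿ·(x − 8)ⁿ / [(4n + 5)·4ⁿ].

R = 4/363

Ratio test: |a_{n+1}/a_n| = [(4n + 5)/(4(n+1) + 5)] · 3·121/4 → 363/4 as n → ∞.
Hence the series converges for |x − 8| < 1/(363/4) = 4/363, so the radius of convergence is 4/363.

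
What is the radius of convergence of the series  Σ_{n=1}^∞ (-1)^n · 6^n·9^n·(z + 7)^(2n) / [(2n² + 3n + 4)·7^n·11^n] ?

Apply the ratio test: |a_{n+1}| / |a_n| = [(2n² + 3n + 4)/(2(n+1)² + 3(n+1) + 4)] · 6·9/(7·11), which tends to 54/77 as n → ∞.
Writing y = (z + 7)², the series in y has radius 77/54, so |z + 7| < √(77/54) and R = √462/18.

R = √462/18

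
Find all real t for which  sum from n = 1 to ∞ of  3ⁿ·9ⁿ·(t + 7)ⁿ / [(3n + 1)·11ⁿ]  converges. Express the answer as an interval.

Ratio test: |a_{n+1}/a_n| = [(3n + 1)/(3(n+1) + 1)] · 3·9/11 → 27/11 as n → ∞.
The series converges when 27/11 · |t + 7| < 1, giving R = 11/27.
Check t = -178/27: the terms are asymptotic to a nonzero constant times 1/n, so the series diverges by limit comparison with Σ 1/n.
Endpoint t = -200/27: convergence follows from the alternating series test (terms decrease monotonically to 0).

[-200/27, -178/27)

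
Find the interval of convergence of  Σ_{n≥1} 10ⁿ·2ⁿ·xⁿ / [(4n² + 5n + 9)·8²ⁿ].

The ratio of consecutive coefficients is [(4n² + 5n + 9)/(4(n+1)² + 5(n+1) + 9)] · 10·2/64 → 5/16.
Convergence for |x| · 5/16 < 1, i.e. |x| < 16/5. So R = 16/5.
Check x = 16/5: the series is dominated by a constant times Σ 1/n², which converges (p = 2 > 1).
When x = -16/5, the series is dominated by a constant times Σ 1/n², which converges (p = 2 > 1).

[-16/5, 16/5]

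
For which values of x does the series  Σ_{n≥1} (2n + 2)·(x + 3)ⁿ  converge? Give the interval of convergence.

By the ratio test, |a_{n+1}/a_n| = (2(n+1) + 2)/(2n + 2) → 1.
Convergence for |x + 3| < 1, so R = 1.
At x = -2: the terms have absolute value of order n, which does not tend to 0, so the series diverges by the divergence test.
Check x = -4: the n-th term does not approach 0; divergence by the term test.

(-4, -2)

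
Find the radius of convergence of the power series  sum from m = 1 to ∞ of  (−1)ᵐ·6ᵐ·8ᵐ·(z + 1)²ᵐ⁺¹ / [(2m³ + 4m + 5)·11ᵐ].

R = √33/12

The ratio of consecutive coefficients is [(2m³ + 4m + 5)/(2(m+1)³ + 4(m+1) + 5)] · 6·8/11 → 48/11.
Since the exponent of (z + 1) increases by 2 each term, convergence requires |z + 1|² < 11/48, hence R = √33/12.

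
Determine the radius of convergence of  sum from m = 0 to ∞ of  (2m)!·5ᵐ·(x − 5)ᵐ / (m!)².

By the ratio test, |a_{m+1}/a_m| = (2m+1)·(2m+2)/(m+1)² · 5 → 20.
The series converges when 20 · |x − 5| < 1, giving R = 1/20.

R = 1/20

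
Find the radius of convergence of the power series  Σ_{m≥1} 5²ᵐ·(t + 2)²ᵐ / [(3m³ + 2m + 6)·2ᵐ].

R = √2/5

Ratio test: |a_{m+1}/a_m| = [(3m³ + 2m + 6)/(3(m+1)³ + 2(m+1) + 6)] · 25/2 → 25/2 as m → ∞.
Successive powers of (t + 2) differ by 2, so the series converges when |t + 2|² · 25/2 < 1, i.e. |t + 2| < √(2/25). So R = √2/5.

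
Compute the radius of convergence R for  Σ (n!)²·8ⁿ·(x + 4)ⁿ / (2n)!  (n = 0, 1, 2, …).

By the ratio test, |a_{n+1}/a_n| = (n+1)²/[(2n+1)·(2n+2)] · 8 → 2.
Hence the series converges for |x + 4| < 1/(2) = 1/2, so the radius of convergence is 1/2.

R = 1/2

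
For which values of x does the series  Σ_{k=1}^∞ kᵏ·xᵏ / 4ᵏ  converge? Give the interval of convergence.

By the Cauchy root test, |a_k|^(1/k) = k/4 → ∞.
The root grows without bound, so R = 0 (convergence only at x = 0).

{0}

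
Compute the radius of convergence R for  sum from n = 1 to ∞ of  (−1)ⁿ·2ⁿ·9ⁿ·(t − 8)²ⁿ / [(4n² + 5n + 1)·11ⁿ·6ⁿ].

By the ratio test, |a_{n+1}/a_n| = [(4n² + 5n + 1)/(4(n+1)² + 5(n+1) + 1)] · 2·9/(11·6) → 3/11.
Writing y = (t − 8)², the series in y has radius 11/3, so |t − 8| < √(11/3) and R = √33/3.

R = √33/3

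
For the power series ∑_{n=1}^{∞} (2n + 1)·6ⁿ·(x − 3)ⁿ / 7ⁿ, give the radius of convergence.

R = 7/6

Ratio test: |a_{n+1}/a_n| = [(2(n+1) + 1)/(2n + 1)] · 6/7 → 6/7 as n → ∞.
Hence the series converges for |x − 3| < 1/(6/7) = 7/6, so the radius of convergence is 7/6.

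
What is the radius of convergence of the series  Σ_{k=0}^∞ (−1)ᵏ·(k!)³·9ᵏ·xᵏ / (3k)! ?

Ratio test: |a_{k+1}/a_k| = (k+1)³/[(3k+1)·(3k+2)·(3k+3)] · 9 → 1/3 as k → ∞.
The series converges when 1/3 · |x| < 1, giving R = 3.

R = 3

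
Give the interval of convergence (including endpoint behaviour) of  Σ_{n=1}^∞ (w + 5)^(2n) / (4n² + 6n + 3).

Apply the ratio test: |a_{n+1}| / |a_n| = (4n² + 6n + 3)/(4(n+1)² + 6(n+1) + 3), which tends to 1 as n → ∞.
Writing y = (w + 5)², the series in y has radius 1, so |w + 5| < √(1) = 1 and R = 1.
When w = -4, the terms are on the order of 1/n², so the series converges absolutely by comparison with the p-series (p = 2 > 1).
Endpoint w = -6: the series is dominated by a constant times Σ 1/n², which converges (p = 2 > 1).

[-6, -4]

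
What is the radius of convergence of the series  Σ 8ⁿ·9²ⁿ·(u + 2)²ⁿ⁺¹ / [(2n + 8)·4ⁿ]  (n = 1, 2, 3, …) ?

The ratio of consecutive coefficients is [(2n + 8)/(2(n+1) + 8)] · 8·81/4 → 162.
Successive powers of (u + 2) differ by 2, so the series converges when |u + 2|² · 162 < 1, i.e. |u + 2| < √(1/162). So R = √2/18.

R = √2/18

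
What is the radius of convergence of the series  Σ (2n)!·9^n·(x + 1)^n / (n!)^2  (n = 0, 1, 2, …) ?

R = 1/36

The ratio of consecutive coefficients is (2n+1)·(2n+2)/(n+1)² · 9 → 36.
Thus R = 1/(36) = 1/36.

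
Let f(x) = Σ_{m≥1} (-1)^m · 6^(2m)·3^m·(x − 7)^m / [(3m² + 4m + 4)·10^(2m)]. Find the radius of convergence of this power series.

R = 25/27

Ratio test: |a_{m+1}/a_m| = [(3m² + 4m + 4)/(3(m+1)² + 4(m+1) + 4)] · 36·3/100 → 27/25 as m → ∞.
Hence the series converges for |x − 7| < 1/(27/25) = 25/27, so the radius of convergence is 25/27.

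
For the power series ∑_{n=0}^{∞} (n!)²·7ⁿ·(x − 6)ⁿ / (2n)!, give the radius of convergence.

R = 4/7

By the ratio test, |a_{n+1}/a_n| = (n+1)²/[(2n+1)·(2n+2)] · 7 → 7/4.
The series converges when 7/4 · |x − 6| < 1, giving R = 4/7.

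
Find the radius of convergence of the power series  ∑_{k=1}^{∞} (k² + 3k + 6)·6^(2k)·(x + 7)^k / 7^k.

R = 7/36

By the ratio test, |a_{k+1}/a_k| = [((k+1)² + 3(k+1) + 6)/(k² + 3k + 6)] · 36/7 → 36/7.
Thus R = 1/(36/7) = 7/36.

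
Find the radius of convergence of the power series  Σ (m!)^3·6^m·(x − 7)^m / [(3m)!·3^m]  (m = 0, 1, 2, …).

Ratio test: |a_{m+1}/a_m| = (m+1)³/[(3m+1)·(3m+2)·(3m+3)] · 6/3 → 2/27 as m → ∞.
Hence the series converges for |x − 7| < 1/(2/27) = 27/2, so the radius of convergence is 27/2.

R = 27/2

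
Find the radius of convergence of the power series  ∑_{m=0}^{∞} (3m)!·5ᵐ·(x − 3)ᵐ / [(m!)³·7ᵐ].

By the ratio test, |a_{m+1}/a_m| = (3m+1)·(3m+2)·(3m+3)/(m+1)³ · 5/7 → 135/7.
Thus R = 1/(135/7) = 7/135.

R = 7/135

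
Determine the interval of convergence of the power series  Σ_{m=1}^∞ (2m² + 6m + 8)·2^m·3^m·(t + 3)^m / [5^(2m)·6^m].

The ratio of consecutive coefficients is [(2(m+1)² + 6(m+1) + 8)/(2m² + 6m + 8)] · 2·3/(25·6) → 1/25.
The series converges when 1/25 · |t + 3| < 1, giving R = 25.
Endpoint t = 22: the terms do not tend to 0, so the series diverges.
When t = -28, the m-th term does not approach 0; divergence by the term test.

(-28, 22)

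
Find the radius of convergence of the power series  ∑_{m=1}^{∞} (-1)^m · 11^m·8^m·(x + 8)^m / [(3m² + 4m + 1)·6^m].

R = 3/44

The ratio of consecutive coefficients is [(3m² + 4m + 1)/(3(m+1)² + 4(m+1) + 1)] · 11·8/6 → 44/3.
Hence the series converges for |x + 8| < 1/(44/3) = 3/44, so the radius of convergence is 3/44.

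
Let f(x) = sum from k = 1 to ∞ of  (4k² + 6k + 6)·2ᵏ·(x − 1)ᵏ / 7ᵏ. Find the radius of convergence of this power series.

The ratio of consecutive coefficients is [(4(k+1)² + 6(k+1) + 6)/(4k² + 6k + 6)] · 2/7 → 2/7.
Thus R = 1/(2/7) = 7/2.

R = 7/2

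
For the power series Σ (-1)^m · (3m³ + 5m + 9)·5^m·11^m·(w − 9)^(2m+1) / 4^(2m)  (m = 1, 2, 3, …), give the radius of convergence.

By the ratio test, |a_{m+1}/a_m| = [(3(m+1)³ + 5(m+1) + 9)/(3m³ + 5m + 9)] · 5·11/16 → 55/16.
Since the exponent of (w − 9) increases by 2 each term, convergence requires |w − 9|² < 16/55, hence R = 4√55/55.

R = 4√55/55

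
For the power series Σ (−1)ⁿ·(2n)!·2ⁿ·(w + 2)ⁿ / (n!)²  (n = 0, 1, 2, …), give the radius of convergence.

R = 1/8

Ratio test: |a_{n+1}/a_n| = (2n+1)·(2n+2)/(n+1)² · 2 → 8 as n → ∞.
Convergence for |w + 2| · 8 < 1, i.e. |w + 2| < 1/8. So R = 1/8.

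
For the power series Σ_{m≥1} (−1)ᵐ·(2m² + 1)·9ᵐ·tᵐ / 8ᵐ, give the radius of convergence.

R = 8/9

By the ratio test, |a_{m+1}/a_m| = [(2(m+1)² + 1)/(2m² + 1)] · 9/8 → 9/8.
Convergence for |t| · 9/8 < 1, i.e. |t| < 8/9. So R = 8/9.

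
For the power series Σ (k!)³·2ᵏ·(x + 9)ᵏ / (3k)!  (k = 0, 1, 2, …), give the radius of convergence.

Apply the ratio test: |a_{k+1}| / |a_k| = (k+1)³/[(3k+1)·(3k+2)·(3k+3)] · 2, which tends to 2/27 as k → ∞.
The series converges when 2/27 · |x + 9| < 1, giving R = 27/2.

R = 27/2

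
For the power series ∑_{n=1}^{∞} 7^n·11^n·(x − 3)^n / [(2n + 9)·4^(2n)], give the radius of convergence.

R = 16/77

Ratio test: |a_{n+1}/a_n| = [(2n + 9)/(2(n+1) + 9)] · 7·11/16 → 77/16 as n → ∞.
The series converges when 77/16 · |x − 3| < 1, giving R = 16/77.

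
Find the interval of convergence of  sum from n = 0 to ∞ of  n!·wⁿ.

By the ratio test, |a_{n+1}/a_n| = (n+1) → ∞.
Since the ratio → ∞, the series diverges for every w ≠ 0, and R = 0.

{0}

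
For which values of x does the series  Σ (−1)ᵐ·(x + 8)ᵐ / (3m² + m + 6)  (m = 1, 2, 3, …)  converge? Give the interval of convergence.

[-9, -7]

By the ratio test, |a_{m+1}/a_m| = (3m² + m + 6)/(3(m+1)² + (m+1) + 6) → 1.
Convergence for |x + 8| < 1, so R = 1.
Check x = -7: the series is dominated by a constant times Σ 1/m², which converges (p = 2 > 1).
At x = -9: the series is dominated by a constant times Σ 1/m², which converges (p = 2 > 1).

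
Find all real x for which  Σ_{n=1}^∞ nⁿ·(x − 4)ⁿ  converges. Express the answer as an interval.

{4}

Applying the root test, |a_n|^(1/n) = n → ∞.
Since the n-th root of |a_n| is unbounded, the series converges only at x = 4; R = 0.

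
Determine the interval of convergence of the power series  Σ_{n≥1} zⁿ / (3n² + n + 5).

Ratio test: |a_{n+1}/a_n| = (3n² + n + 5)/(3(n+1)² + (n+1) + 5) → 1 as n → ∞.
So the series converges when |z| < 1 and diverges when |z| > 1; R = 1.
Check z = 1: absolute convergence follows by limit comparison with Σ 1/n².
At z = -1: the terms are on the order of 1/n², so the series converges absolutely by comparison with the p-series (p = 2 > 1).

[-1, 1]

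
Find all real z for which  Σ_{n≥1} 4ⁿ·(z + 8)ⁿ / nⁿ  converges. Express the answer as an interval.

(−∞, ∞)

By the Cauchy root test, |a_n|^(1/n) = 4/n → 0.
The limit is 0 for every z, so R = ∞.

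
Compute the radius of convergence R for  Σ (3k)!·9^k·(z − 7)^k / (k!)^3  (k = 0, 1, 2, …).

R = 1/243

Ratio test: |a_{k+1}/a_k| = (3k+1)·(3k+2)·(3k+3)/(k+1)³ · 9 → 243 as k → ∞.
The series converges when 243 · |z − 7| < 1, giving R = 1/243.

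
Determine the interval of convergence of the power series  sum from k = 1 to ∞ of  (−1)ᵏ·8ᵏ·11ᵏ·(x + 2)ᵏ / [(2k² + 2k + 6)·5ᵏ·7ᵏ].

Ratio test: |a_{k+1}/a_k| = [(2k² + 2k + 6)/(2(k+1)² + 2(k+1) + 6)] · 8·11/(5·7) → 88/35 as k → ∞.
Convergence for |x + 2| · 88/35 < 1, i.e. |x + 2| < 35/88. So R = 35/88.
Check x = -141/88: the terms are on the order of 1/k², so the series converges absolutely by comparison with the p-series (p = 2 > 1).
Endpoint x = -211/88: the series is dominated by a constant times Σ 1/k², which converges (p = 2 > 1).

[-211/88, -141/88]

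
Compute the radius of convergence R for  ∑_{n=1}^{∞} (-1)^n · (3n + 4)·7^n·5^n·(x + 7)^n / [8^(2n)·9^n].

R = 576/35

Apply the ratio test: |a_{n+1}| / |a_n| = [(3(n+1) + 4)/(3n + 4)] · 7·5/(64·9), which tends to 35/576 as n → ∞.
The series converges when 35/576 · |x + 7| < 1, giving R = 576/35.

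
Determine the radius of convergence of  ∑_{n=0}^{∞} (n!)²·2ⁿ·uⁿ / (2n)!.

R = 2

Apply the ratio test: |a_{n+1}| / |a_n| = (n+1)²/[(2n+1)·(2n+2)] · 2, which tends to 1/2 as n → ∞.
Thus R = 1/(1/2) = 2.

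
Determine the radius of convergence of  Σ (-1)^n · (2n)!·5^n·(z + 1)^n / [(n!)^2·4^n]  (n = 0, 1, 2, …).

Apply the ratio test: |a_{n+1}| / |a_n| = (2n+1)·(2n+2)/(n+1)² · 5/4, which tends to 5 as n → ∞.
Hence the series converges for |z + 1| < 1/(5) = 1/5, so the radius of convergence is 1/5.

R = 1/5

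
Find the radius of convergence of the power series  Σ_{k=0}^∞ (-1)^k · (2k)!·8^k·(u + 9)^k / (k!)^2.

By the ratio test, |a_{k+1}/a_k| = (2k+1)·(2k+2)/(k+1)² · 8 → 32.
The series converges when 32 · |u + 9| < 1, giving R = 1/32.

R = 1/32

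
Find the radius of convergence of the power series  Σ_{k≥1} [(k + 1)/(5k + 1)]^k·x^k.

By the Cauchy root test, |a_k|^(1/k) = (k + 1)/(5k + 1) → 1/5.
The series converges when 1/5 · |x| < 1, giving R = 5.

R = 5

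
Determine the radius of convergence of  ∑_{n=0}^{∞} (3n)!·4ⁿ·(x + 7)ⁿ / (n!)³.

R = 1/108

The ratio of consecutive coefficients is (3n+1)·(3n+2)·(3n+3)/(n+1)³ · 4 → 108.
Thus R = 1/(108) = 1/108.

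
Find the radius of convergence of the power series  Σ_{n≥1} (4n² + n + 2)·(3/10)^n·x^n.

Apply the ratio test: |a_{n+1}| / |a_n| = [(4(n+1)² + (n+1) + 2)/(4n² + n + 2)] · 3/10, which tends to 3/10 as n → ∞.
Thus R = 1/(3/10) = 10/3.

R = 10/3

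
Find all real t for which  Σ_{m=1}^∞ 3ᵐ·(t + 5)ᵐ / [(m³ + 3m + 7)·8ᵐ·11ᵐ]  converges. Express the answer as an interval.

[-103/3, 73/3]

Apply the ratio test: |a_{m+1}| / |a_m| = [(m³ + 3m + 7)/((m+1)³ + 3(m+1) + 7)] · 3/(8·11), which tends to 3/88 as m → ∞.
The series converges when 3/88 · |t + 5| < 1, giving R = 88/3.
At t = 73/3: the series is dominated by a constant times Σ 1/m³, which converges (p = 3 > 1).
At t = -103/3: absolute convergence follows by limit comparison with Σ 1/m³.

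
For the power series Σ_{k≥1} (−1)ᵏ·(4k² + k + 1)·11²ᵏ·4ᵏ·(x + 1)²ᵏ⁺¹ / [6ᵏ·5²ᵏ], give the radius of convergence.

Ratio test: |a_{k+1}/a_k| = [(4(k+1)² + (k+1) + 1)/(4k² + k + 1)] · 121·4/(6·25) → 242/75 as k → ∞.
Writing y = (x + 1)², the series in y has radius 75/242, so |x + 1| < √(75/242) and R = 5√6/22.

R = 5√6/22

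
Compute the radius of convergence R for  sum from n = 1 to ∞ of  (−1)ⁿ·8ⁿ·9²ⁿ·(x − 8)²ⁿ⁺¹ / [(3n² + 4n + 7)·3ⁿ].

R = √6/36

Apply the ratio test: |a_{n+1}| / |a_n| = [(3n² + 4n + 7)/(3(n+1)² + 4(n+1) + 7)] · 8·81/3, which tends to 216 as n → ∞.
Successive powers of (x − 8) differ by 2, so the series converges when |x − 8|² · 216 < 1, i.e. |x − 8| < √(1/216). So R = √6/36.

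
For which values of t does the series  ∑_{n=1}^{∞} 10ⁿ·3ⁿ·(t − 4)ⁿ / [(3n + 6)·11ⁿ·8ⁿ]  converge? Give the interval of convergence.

The ratio of consecutive coefficients is [(3n + 6)/(3(n+1) + 6)] · 10·3/(11·8) → 15/44.
Convergence for |t − 4| · 15/44 < 1, i.e. |t − 4| < 44/15. So R = 44/15.
Endpoint t = 104/15: the terms are asymptotic to a nonzero constant times 1/n, so the series diverges by limit comparison with Σ 1/n.
When t = 16/15, an alternating series whose terms decrease to 0 in absolute value, so it converges by the Leibniz criterion.

[16/15, 104/15)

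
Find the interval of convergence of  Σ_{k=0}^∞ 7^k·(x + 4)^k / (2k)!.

Apply the ratio test: |a_{k+1}| / |a_k| = 7 · 1/[(2k+1)·(2k+2)], which tends to 0 as k → ∞.
The limit is 0, so the series converges for all x; R = ∞.

(−∞, ∞)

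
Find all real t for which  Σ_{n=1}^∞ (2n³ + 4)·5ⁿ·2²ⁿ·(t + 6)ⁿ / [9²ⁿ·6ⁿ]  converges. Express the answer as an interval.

(-303/10, 183/10)

The ratio of consecutive coefficients is [(2(n+1)³ + 4)/(2n³ + 4)] · 5·4/(81·6) → 10/243.
Thus R = 1/(10/243) = 243/10.
When t = 183/10, the terms do not tend to 0, so the series diverges.
Check t = -303/10: the n-th term does not approach 0; divergence by the term test.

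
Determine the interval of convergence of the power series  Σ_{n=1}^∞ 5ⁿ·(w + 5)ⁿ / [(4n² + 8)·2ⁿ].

[-27/5, -23/5]

Apply the ratio test: |a_{n+1}| / |a_n| = [(4n² + 8)/(4(n+1)² + 8)] · 5/2, which tends to 5/2 as n → ∞.
The series converges when 5/2 · |w + 5| < 1, giving R = 2/5.
When w = -23/5, the terms are on the order of 1/n², so the series converges absolutely by comparison with the p-series (p = 2 > 1).
Endpoint w = -27/5: absolute convergence follows by limit comparison with Σ 1/n².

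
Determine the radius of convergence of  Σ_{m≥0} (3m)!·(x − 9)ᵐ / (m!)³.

R = 1/27

Ratio test: |a_{m+1}/a_m| = (3m+1)·(3m+2)·(3m+3)/(m+1)³ → 27 as m → ∞.
Convergence for |x − 9| · 27 < 1, i.e. |x − 9| < 1/27. So R = 1/27.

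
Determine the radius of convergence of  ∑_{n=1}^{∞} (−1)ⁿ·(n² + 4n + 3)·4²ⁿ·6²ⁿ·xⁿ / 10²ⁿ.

R = 25/144

By the ratio test, |a_{n+1}/a_n| = [((n+1)² + 4(n+1) + 3)/(n² + 4n + 3)] · 16·36/100 → 144/25.
The series converges when 144/25 · |x| < 1, giving R = 25/144.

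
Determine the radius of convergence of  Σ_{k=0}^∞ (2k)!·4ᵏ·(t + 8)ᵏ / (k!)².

R = 1/16

Ratio test: |a_{k+1}/a_k| = (2k+1)·(2k+2)/(k+1)² · 4 → 16 as k → ∞.
Hence the series converges for |t + 8| < 1/(16) = 1/16, so the radius of convergence is 1/16.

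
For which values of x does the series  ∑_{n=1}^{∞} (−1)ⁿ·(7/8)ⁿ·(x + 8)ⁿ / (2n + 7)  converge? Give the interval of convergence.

By the ratio test, |a_{n+1}/a_n| = [(2n + 7)/(2(n+1) + 7)] · 7/8 → 7/8.
The series converges when 7/8 · |x + 8| < 1, giving R = 8/7.
At x = -48/7: convergence follows from the alternating series test (terms decrease monotonically to 0).
When x = -64/7, comparison with the harmonic series Σ 1/n shows the series diverges.

(-64/7, -48/7]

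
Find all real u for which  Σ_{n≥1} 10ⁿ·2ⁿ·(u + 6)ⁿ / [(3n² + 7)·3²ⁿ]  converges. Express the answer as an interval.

[-129/20, -111/20]

The ratio of consecutive coefficients is [(3n² + 7)/(3(n+1)² + 7)] · 10·2/9 → 20/9.
The series converges when 20/9 · |u + 6| < 1, giving R = 9/20.
Endpoint u = -111/20: the terms are on the order of 1/n², so the series converges absolutely by comparison with the p-series (p = 2 > 1).
Check u = -129/20: the series is dominated by a constant times Σ 1/n², which converges (p = 2 > 1).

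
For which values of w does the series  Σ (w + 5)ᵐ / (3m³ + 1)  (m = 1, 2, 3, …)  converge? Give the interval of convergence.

[-6, -4]

The ratio of consecutive coefficients is (3m³ + 1)/(3(m+1)³ + 1) → 1.
So the series converges when |w + 5| < 1 and diverges when |w + 5| > 1; R = 1.
When w = -4, the series is dominated by a constant times Σ 1/m³, which converges (p = 3 > 1).
Check w = -6: the terms are on the order of 1/m³, so the series converges absolutely by comparison with the p-series (p = 3 > 1).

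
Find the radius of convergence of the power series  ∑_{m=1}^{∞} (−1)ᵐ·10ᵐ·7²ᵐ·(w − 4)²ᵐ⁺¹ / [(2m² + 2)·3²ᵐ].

Ratio test: |a_{m+1}/a_m| = [(2m² + 2)/(2(m+1)² + 2)] · 10·49/9 → 490/9 as m → ∞.
Successive powers of (w − 4) differ by 2, so the series converges when |w − 4|² · 490/9 < 1, i.e. |w − 4| < √(9/490). So R = 3√10/70.

R = 3√10/70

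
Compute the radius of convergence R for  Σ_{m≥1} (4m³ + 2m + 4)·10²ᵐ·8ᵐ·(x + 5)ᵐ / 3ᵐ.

Apply the ratio test: |a_{m+1}| / |a_m| = [(4(m+1)³ + 2(m+1) + 4)/(4m³ + 2m + 4)] · 100·8/3, which tends to 800/3 as m → ∞.
The series converges when 800/3 · |x + 5| < 1, giving R = 3/800.

R = 3/800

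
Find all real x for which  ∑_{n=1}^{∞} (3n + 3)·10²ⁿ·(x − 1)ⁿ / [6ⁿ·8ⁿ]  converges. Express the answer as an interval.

(13/25, 37/25)

Ratio test: |a_{n+1}/a_n| = [(3(n+1) + 3)/(3n + 3)] · 100/(6·8) → 25/12 as n → ∞.
Thus R = 1/(25/12) = 12/25.
At x = 37/25: the terms do not tend to 0, so the series diverges.
When x = 13/25, the n-th term does not approach 0; divergence by the term test.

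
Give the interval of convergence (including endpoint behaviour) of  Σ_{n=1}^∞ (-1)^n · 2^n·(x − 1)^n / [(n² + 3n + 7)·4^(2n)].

Ratio test: |a_{n+1}/a_n| = [(n² + 3n + 7)/((n+1)² + 3(n+1) + 7)] · 2/16 → 1/8 as n → ∞.
Thus R = 1/(1/8) = 8.
At x = 9: the terms are on the order of 1/n², so the series converges absolutely by comparison with the p-series (p = 2 > 1).
Check x = -7: the terms are on the order of 1/n², so the series converges absolutely by comparison with the p-series (p = 2 > 1).

[-7, 9]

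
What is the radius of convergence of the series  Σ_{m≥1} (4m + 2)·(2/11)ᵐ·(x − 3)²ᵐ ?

Apply the ratio test: |a_{m+1}| / |a_m| = [(4(m+1) + 2)/(4m + 2)] · 2/11, which tends to 2/11 as m → ∞.
Since the exponent of (x − 3) increases by 2 each term, convergence requires |x − 3|² < 11/2, hence R = √22/2.

R = √22/2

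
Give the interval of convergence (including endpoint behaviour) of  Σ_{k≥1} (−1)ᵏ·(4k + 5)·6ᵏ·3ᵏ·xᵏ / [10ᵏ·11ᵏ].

Apply the ratio test: |a_{k+1}| / |a_k| = [(4(k+1) + 5)/(4k + 5)] · 6·3/(10·11), which tends to 9/55 as k → ∞.
Convergence for |x| · 9/55 < 1, i.e. |x| < 55/9. So R = 55/9.
At x = 55/9: the k-th term does not approach 0; divergence by the term test.
Endpoint x = -55/9: the k-th term does not approach 0; divergence by the term test.

(-55/9, 55/9)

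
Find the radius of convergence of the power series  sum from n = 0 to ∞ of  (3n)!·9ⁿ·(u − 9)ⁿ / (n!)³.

Apply the ratio test: |a_{n+1}| / |a_n| = (3n+1)·(3n+2)·(3n+3)/(n+1)³ · 9, which tends to 243 as n → ∞.
Thus R = 1/(243) = 1/243.

R = 1/243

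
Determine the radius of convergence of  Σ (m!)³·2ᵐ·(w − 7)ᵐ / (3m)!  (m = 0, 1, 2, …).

By the ratio test, |a_{m+1}/a_m| = (m+1)³/[(3m+1)·(3m+2)·(3m+3)] · 2 → 2/27.
Convergence for |w − 7| · 2/27 < 1, i.e. |w − 7| < 27/2. So R = 27/2.

R = 27/2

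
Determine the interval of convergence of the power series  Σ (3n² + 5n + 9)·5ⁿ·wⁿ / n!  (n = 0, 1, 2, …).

(−∞, ∞)

By the ratio test, |a_{n+1}/a_n| = (3(n+1)² + 5(n+1) + 9)/(3n² + 5n + 9) · 5 · 1/(n+1) → 0.
The limit is 0, so the series converges for all w; R = ∞.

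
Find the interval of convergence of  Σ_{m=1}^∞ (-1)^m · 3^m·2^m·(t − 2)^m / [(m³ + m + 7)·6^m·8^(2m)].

Apply the ratio test: |a_{m+1}| / |a_m| = [(m³ + m + 7)/((m+1)³ + (m+1) + 7)] · 3·2/(6·64), which tends to 1/64 as m → ∞.
Thus R = 1/(1/64) = 64.
At t = 66: the series is dominated by a constant times Σ 1/m³, which converges (p = 3 > 1).
When t = -62, absolute convergence follows by limit comparison with Σ 1/m³.

[-62, 66]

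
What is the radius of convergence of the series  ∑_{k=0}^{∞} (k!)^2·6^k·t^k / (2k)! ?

R = 2/3

Ratio test: |a_{k+1}/a_k| = (k+1)²/[(2k+1)·(2k+2)] · 6 → 3/2 as k → ∞.
Hence the series converges for |t| < 1/(3/2) = 2/3, so the radius of convergence is 2/3.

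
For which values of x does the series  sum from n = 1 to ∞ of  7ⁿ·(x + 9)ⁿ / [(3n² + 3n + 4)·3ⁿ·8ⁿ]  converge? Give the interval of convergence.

The ratio of consecutive coefficients is [(3n² + 3n + 4)/(3(n+1)² + 3(n+1) + 4)] · 7/(3·8) → 7/24.
Hence the series converges for |x + 9| < 1/(7/24) = 24/7, so the radius of convergence is 24/7.
Check x = -39/7: absolute convergence follows by limit comparison with Σ 1/n².
Endpoint x = -87/7: the terms are on the order of 1/n², so the series converges absolutely by comparison with the p-series (p = 2 > 1).

[-87/7, -39/7]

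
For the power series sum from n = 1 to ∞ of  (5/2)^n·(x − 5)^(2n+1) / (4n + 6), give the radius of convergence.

R = √10/5

Apply the ratio test: |a_{n+1}| / |a_n| = [(4n + 6)/(4(n+1) + 6)] · 5/2, which tends to 5/2 as n → ∞.
Successive powers of (x − 5) differ by 2, so the series converges when |x − 5|² · 5/2 < 1, i.e. |x − 5| < √(2/5). So R = √10/5.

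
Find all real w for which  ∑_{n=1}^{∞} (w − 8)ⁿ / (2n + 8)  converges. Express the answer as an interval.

[7, 9)

Ratio test: |a_{n+1}/a_n| = (2n + 8)/(2(n+1) + 8) → 1 as n → ∞.
Hence R = 1.
When w = 9, the terms behave like c/n; limit comparison with the harmonic series gives divergence.
Endpoint w = 7: the terms alternate in sign and decrease monotonically to 0 in absolute value (size ~ c/n), so the alternating series test gives convergence.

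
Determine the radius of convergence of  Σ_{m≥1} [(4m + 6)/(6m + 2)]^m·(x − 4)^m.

By the Cauchy root test, |a_m|^(1/m) = (4m + 6)/(6m + 2) → 2/3.
The series converges when 2/3 · |x − 4| < 1, giving R = 3/2.

R = 3/2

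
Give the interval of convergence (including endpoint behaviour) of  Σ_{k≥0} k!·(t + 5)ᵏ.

By the ratio test, |a_{k+1}/a_k| = (k+1) → ∞.
Since the ratio → ∞, the series diverges for every t ≠ -5, and R = 0.

{-5}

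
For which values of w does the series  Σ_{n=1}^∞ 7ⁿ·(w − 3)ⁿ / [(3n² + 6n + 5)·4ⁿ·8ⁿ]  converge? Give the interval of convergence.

[-11/7, 53/7]

The ratio of consecutive coefficients is [(3n² + 6n + 5)/(3(n+1)² + 6(n+1) + 5)] · 7/(4·8) → 7/32.
Thus R = 1/(7/32) = 32/7.
Check w = 53/7: the series is dominated by a constant times Σ 1/n², which converges (p = 2 > 1).
At w = -11/7: the series is dominated by a constant times Σ 1/n², which converges (p = 2 > 1).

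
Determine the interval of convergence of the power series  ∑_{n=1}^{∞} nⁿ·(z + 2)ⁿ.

{-2}

Root test: |a_n|^(1/n) = n → ∞.
Since the n-th root of |a_n| is unbounded, the series converges only at z = -2; R = 0.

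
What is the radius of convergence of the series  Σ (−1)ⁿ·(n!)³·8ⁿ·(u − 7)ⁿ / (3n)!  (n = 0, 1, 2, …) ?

R = 27/8

By the ratio test, |a_{n+1}/a_n| = (n+1)³/[(3n+1)·(3n+2)·(3n+3)] · 8 → 8/27.
Hence the series converges for |u − 7| < 1/(8/27) = 27/8, so the radius of convergence is 27/8.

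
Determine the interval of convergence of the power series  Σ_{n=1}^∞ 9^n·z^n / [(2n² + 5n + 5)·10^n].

Apply the ratio test: |a_{n+1}| / |a_n| = [(2n² + 5n + 5)/(2(n+1)² + 5(n+1) + 5)] · 9/10, which tends to 9/10 as n → ∞.
Thus R = 1/(9/10) = 10/9.
At z = 10/9: the terms are on the order of 1/n², so the series converges absolutely by comparison with the p-series (p = 2 > 1).
Endpoint z = -10/9: absolute convergence follows by limit comparison with Σ 1/n².

[-10/9, 10/9]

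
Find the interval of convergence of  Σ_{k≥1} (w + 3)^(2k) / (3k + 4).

(-4, -2)

The ratio of consecutive coefficients is (3k + 4)/(3(k+1) + 4) → 1.
Successive powers of (w + 3) differ by 2, so the series converges when |w + 3|² · 1 < 1, i.e. |w + 3| < √(1) = 1. So R = 1.
At w = -2: comparison with the harmonic series Σ 1/k shows the series diverges.
Endpoint w = -4: the terms behave like c/k; limit comparison with the harmonic series gives divergence.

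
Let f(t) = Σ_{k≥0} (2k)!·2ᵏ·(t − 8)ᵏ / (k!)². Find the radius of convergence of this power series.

R = 1/8

The ratio of consecutive coefficients is (2k+1)·(2k+2)/(k+1)² · 2 → 8.
The series converges when 8 · |t − 8| < 1, giving R = 1/8.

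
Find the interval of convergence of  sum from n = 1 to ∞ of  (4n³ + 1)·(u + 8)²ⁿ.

The ratio of consecutive coefficients is (4(n+1)³ + 1)/(4n³ + 1) → 1.
Since the exponent of (u + 8) increases by 2 each term, convergence requires |u + 8|² < 1, hence R = 1.
At u = -7: the n-th term does not approach 0; divergence by the term test.
Endpoint u = -9: the n-th term does not approach 0; divergence by the term test.

(-9, -7)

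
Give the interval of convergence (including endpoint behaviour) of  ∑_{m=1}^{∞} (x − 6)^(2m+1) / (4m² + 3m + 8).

[5, 7]

Apply the ratio test: |a_{m+1}| / |a_m| = (4m² + 3m + 8)/(4(m+1)² + 3(m+1) + 8), which tends to 1 as m → ∞.
Successive powers of (x − 6) differ by 2, so the series converges when |x − 6|² · 1 < 1, i.e. |x − 6| < √(1) = 1. So R = 1.
When x = 7, the terms are on the order of 1/m², so the series converges absolutely by comparison with the p-series (p = 2 > 1).
At x = 5: absolute convergence follows by limit comparison with Σ 1/m².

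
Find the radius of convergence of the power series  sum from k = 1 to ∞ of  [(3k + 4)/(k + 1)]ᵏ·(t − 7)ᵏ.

R = 1/3

Applying the root test, |a_k|^(1/k) = (3k + 4)/(k + 1) → 3.
The series converges when 3 · |t − 7| < 1, giving R = 1/3.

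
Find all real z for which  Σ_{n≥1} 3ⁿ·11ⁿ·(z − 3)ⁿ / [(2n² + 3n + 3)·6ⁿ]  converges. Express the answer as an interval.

[31/11, 35/11]

Apply the ratio test: |a_{n+1}| / |a_n| = [(2n² + 3n + 3)/(2(n+1)² + 3(n+1) + 3)] · 3·11/6, which tends to 11/2 as n → ∞.
Thus R = 1/(11/2) = 2/11.
Check z = 35/11: absolute convergence follows by limit comparison with Σ 1/n².
At z = 31/11: the terms are on the order of 1/n², so the series converges absolutely by comparison with the p-series (p = 2 > 1).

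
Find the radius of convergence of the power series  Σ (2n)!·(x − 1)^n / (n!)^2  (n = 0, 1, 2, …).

R = 1/4

By the ratio test, |a_{n+1}/a_n| = (2n+1)·(2n+2)/(n+1)² → 4.
The series converges when 4 · |x − 1| < 1, giving R = 1/4.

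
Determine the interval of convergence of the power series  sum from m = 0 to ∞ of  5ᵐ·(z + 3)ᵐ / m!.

(−∞, ∞)

Apply the ratio test: |a_{m+1}| / |a_m| = 5 · 1/(m+1), which tends to 0 as m → ∞.
The ratio tends to 0 regardless of z, hence R = ∞.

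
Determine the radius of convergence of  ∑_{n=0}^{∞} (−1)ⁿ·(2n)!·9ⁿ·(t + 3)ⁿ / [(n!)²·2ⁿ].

The ratio of consecutive coefficients is (2n+1)·(2n+2)/(n+1)² · 9/2 → 18.
Thus R = 1/(18) = 1/18.

R = 1/18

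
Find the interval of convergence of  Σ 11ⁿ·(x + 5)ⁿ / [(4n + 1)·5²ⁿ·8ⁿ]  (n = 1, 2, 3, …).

By the ratio test, |a_{n+1}/a_n| = [(4n + 1)/(4(n+1) + 1)] · 11/(25·8) → 11/200.
The series converges when 11/200 · |x + 5| < 1, giving R = 200/11.
When x = 145/11, the terms behave like c/n; limit comparison with the harmonic series gives divergence.
When x = -255/11, convergence follows from the alternating series test (terms decrease monotonically to 0).

[-255/11, 145/11)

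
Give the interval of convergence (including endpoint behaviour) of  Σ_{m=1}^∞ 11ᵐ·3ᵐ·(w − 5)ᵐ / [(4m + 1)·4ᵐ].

[161/33, 169/33)

By the ratio test, |a_{m+1}/a_m| = [(4m + 1)/(4(m+1) + 1)] · 11·3/4 → 33/4.
Convergence for |w − 5| · 33/4 < 1, i.e. |w − 5| < 4/33. So R = 4/33.
Check w = 169/33: the terms behave like c/m; limit comparison with the harmonic series gives divergence.
When w = 161/33, convergence follows from the alternating series test (terms decrease monotonically to 0).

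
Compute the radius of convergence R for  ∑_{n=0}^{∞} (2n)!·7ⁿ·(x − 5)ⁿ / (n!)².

The ratio of consecutive coefficients is (2n+1)·(2n+2)/(n+1)² · 7 → 28.
Hence the series converges for |x − 5| < 1/(28) = 1/28, so the radius of convergence is 1/28.

R = 1/28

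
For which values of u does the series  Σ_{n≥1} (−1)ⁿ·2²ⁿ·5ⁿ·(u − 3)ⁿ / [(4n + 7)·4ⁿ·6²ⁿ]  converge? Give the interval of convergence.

(-21/5, 51/5]

The ratio of consecutive coefficients is [(4n + 7)/(4(n+1) + 7)] · 4·5/(4·36) → 5/36.
The series converges when 5/36 · |u − 3| < 1, giving R = 36/5.
At u = 51/5: the terms alternate in sign and decrease monotonically to 0 in absolute value (size ~ c/n), so the alternating series test gives convergence.
Check u = -21/5: the terms behave like c/n; limit comparison with the harmonic series gives divergence.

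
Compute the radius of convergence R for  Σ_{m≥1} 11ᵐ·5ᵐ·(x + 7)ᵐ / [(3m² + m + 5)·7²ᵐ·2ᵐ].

By the ratio test, |a_{m+1}/a_m| = [(3m² + m + 5)/(3(m+1)² + (m+1) + 5)] · 11·5/(49·2) → 55/98.
The series converges when 55/98 · |x + 7| < 1, giving R = 98/55.

R = 98/55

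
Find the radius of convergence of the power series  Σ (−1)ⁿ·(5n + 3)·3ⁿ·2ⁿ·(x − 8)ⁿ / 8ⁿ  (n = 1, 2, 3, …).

Ratio test: |a_{n+1}/a_n| = [(5(n+1) + 3)/(5n + 3)] · 3·2/8 → 3/4 as n → ∞.
Thus R = 1/(3/4) = 4/3.

R = 4/3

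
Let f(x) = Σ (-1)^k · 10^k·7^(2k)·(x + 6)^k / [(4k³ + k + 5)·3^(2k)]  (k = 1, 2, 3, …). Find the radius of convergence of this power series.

R = 9/490

Apply the ratio test: |a_{k+1}| / |a_k| = [(4k³ + k + 5)/(4(k+1)³ + (k+1) + 5)] · 10·49/9, which tends to 490/9 as k → ∞.
Convergence for |x + 6| · 490/9 < 1, i.e. |x + 6| < 9/490. So R = 9/490.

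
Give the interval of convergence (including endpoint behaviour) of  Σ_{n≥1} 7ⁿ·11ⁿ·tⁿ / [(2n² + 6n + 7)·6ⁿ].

[-6/77, 6/77]

Ratio test: |a_{n+1}/a_n| = [(2n² + 6n + 7)/(2(n+1)² + 6(n+1) + 7)] · 7·11/6 → 77/6 as n → ∞.
Thus R = 1/(77/6) = 6/77.
Check t = 6/77: absolute convergence follows by limit comparison with Σ 1/n².
Check t = -6/77: absolute convergence follows by limit comparison with Σ 1/n².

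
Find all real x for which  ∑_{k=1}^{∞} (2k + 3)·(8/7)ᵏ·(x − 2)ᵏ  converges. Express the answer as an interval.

(9/8, 23/8)

Apply the ratio test: |a_{k+1}| / |a_k| = [(2(k+1) + 3)/(2k + 3)] · 8/7, which tends to 8/7 as k → ∞.
Thus R = 1/(8/7) = 7/8.
Check x = 23/8: the terms have absolute value of order k, which does not tend to 0, so the series diverges by the divergence test.
When x = 9/8, the k-th term does not approach 0; divergence by the term test.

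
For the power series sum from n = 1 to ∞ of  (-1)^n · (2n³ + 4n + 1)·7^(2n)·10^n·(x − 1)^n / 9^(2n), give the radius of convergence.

By the ratio test, |a_{n+1}/a_n| = [(2(n+1)³ + 4(n+1) + 1)/(2n³ + 4n + 1)] · 49·10/81 → 490/81.
Thus R = 1/(490/81) = 81/490.

R = 81/490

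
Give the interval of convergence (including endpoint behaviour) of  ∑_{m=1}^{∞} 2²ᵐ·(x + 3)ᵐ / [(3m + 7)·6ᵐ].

By the ratio test, |a_{m+1}/a_m| = [(3m + 7)/(3(m+1) + 7)] · 4/6 → 2/3.
Thus R = 1/(2/3) = 3/2.
At x = -3/2: the terms are asymptotic to a nonzero constant times 1/m, so the series diverges by limit comparison with Σ 1/m.
At x = -9/2: the terms alternate in sign and decrease monotonically to 0 in absolute value (size ~ c/m), so the alternating series test gives convergence.

[-9/2, -3/2)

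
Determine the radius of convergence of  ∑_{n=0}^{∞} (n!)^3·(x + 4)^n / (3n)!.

R = 27

Ratio test: |a_{n+1}/a_n| = (n+1)³/[(3n+1)·(3n+2)·(3n+3)] → 1/27 as n → ∞.
Hence the series converges for |x + 4| < 1/(1/27) = 27, so the radius of convergence is 27.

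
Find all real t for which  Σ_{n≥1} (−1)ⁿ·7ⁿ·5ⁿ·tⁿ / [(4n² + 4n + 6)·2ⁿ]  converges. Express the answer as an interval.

By the ratio test, |a_{n+1}/a_n| = [(4n² + 4n + 6)/(4(n+1)² + 4(n+1) + 6)] · 7·5/2 → 35/2.
Convergence for |t| · 35/2 < 1, i.e. |t| < 2/35. So R = 2/35.
When t = 2/35, the series is dominated by a constant times Σ 1/n², which converges (p = 2 > 1).
At t = -2/35: absolute convergence follows by limit comparison with Σ 1/n².

[-2/35, 2/35]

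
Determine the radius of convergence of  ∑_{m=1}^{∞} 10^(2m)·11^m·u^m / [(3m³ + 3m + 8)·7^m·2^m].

R = 7/550

Ratio test: |a_{m+1}/a_m| = [(3m³ + 3m + 8)/(3(m+1)³ + 3(m+1) + 8)] · 100·11/(7·2) → 550/7 as m → ∞.
Thus R = 1/(550/7) = 7/550.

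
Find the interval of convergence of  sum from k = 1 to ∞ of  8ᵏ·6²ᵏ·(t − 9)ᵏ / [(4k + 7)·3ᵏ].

The ratio of consecutive coefficients is [(4k + 7)/(4(k+1) + 7)] · 8·36/3 → 96.
The series converges when 96 · |t − 9| < 1, giving R = 1/96.
When t = 865/96, the terms behave like c/k; limit comparison with the harmonic series gives divergence.
When t = 863/96, an alternating series whose terms decrease to 0 in absolute value, so it converges by the Leibniz criterion.

[863/96, 865/96)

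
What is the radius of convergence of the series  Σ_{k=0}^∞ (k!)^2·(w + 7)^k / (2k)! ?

By the ratio test, |a_{k+1}/a_k| = (k+1)²/[(2k+1)·(2k+2)] → 1/4.
Convergence for |w + 7| · 1/4 < 1, i.e. |w + 7| < 4. So R = 4.

R = 4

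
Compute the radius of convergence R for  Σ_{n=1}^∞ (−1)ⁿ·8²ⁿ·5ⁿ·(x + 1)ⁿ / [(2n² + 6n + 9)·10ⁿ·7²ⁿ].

R = 49/32

By the ratio test, |a_{n+1}/a_n| = [(2n² + 6n + 9)/(2(n+1)² + 6(n+1) + 9)] · 64·5/(10·49) → 32/49.
Hence the series converges for |x + 1| < 1/(32/49) = 49/32, so the radius of convergence is 49/32.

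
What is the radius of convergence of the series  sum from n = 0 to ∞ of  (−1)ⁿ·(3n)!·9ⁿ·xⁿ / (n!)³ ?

R = 1/243

Apply the ratio test: |a_{n+1}| / |a_n| = (3n+1)·(3n+2)·(3n+3)/(n+1)³ · 9, which tends to 243 as n → ∞.
Thus R = 1/(243) = 1/243.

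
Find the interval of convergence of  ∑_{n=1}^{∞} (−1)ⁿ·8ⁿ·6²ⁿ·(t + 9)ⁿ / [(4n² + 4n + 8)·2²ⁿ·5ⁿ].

[-653/72, -643/72]

By the ratio test, |a_{n+1}/a_n| = [(4n² + 4n + 8)/(4(n+1)² + 4(n+1) + 8)] · 8·36/(4·5) → 72/5.
Thus R = 1/(72/5) = 5/72.
Endpoint t = -643/72: the terms are on the order of 1/n², so the series converges absolutely by comparison with the p-series (p = 2 > 1).
When t = -653/72, the terms are on the order of 1/n², so the series converges absolutely by comparison with the p-series (p = 2 > 1).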